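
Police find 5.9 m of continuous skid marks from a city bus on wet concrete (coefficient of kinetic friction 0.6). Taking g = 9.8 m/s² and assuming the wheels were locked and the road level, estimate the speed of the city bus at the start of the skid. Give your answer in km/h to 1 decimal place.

Initial speed ≈ 30.0 km/h

Deceleration a = μg = 0.6 × 9.8 = 5.880 m/s².
v = √(2a·d) = √(2 × 5.880 × 5.9) = √69.384 = 8.3297 m/s.
= 8.3297 × 3.6 = 29.987 km/h.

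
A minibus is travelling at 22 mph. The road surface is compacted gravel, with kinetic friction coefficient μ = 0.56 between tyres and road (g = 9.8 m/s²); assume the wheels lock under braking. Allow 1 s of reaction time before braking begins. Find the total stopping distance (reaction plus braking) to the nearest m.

Total stopping distance ≈ 19 m

22 mph × 0.44704 = 9.8349 m/s.
a = μg = 0.56 × 9.8 = 5.488 m/s².
Reaction distance = v·t_r = 9.8349 × 1 = 9.835 m.
Braking distance = v²/(2a) = 9.8349² / (2 × 5.488) = 96.725 / 10.976 = 8.812 m.
Total = 9.835 + 8.812 = 18.647 m.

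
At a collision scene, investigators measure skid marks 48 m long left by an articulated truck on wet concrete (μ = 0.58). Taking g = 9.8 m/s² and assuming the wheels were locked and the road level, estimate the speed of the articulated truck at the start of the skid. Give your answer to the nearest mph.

Deceleration a = μg = 0.58 × 9.8 = 5.684 m/s².
v = √(2a·d) = √(2 × 5.684 × 48) = √545.664 = 23.3595 m/s.
= 23.3595 ÷ 0.44704 = 52.254 mph.

Initial speed ≈ 52 mph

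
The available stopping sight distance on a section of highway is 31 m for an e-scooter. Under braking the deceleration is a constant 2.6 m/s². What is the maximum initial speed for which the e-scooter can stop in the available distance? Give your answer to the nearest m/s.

Maximum speed ≈ 13 m/s

v²/(2a) = d ⇒ v = √(2 × 2.600 × 31) = √161.20 = 12.6965 m/s.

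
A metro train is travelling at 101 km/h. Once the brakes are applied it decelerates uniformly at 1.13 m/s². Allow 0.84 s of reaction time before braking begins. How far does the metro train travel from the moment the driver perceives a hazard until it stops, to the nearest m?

Total stopping distance ≈ 372 m

101 km/h ÷ 3.6 = 28.0556 m/s.
Reaction distance = v·t_r = 28.0556 × 0.84 = 23.567 m.
Braking distance = v²/(2a) = 28.0556² / (2 × 1.130) = 787.117 / 2.260 = 348.282 m.
Total = 23.567 + 348.282 = 371.849 m.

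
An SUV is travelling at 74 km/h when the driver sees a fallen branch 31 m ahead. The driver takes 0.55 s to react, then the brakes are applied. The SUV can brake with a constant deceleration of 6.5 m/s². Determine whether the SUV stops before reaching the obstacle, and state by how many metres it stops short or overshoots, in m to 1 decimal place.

No — it overshoots by 12.8 m

74 km/h ÷ 3.6 = 20.5556 m/s.
Reaction distance = 20.5556 × 0.55 = 11.306 m.
Braking distance = v²/(2a) = 422.533 / 13.000 = 32.503 m.
Total stopping distance = 11.306 + 32.503 = 43.809 m, vs 31 m available — it cannot stop in time and overshoots by 43.809 − 31 = 12.809 m.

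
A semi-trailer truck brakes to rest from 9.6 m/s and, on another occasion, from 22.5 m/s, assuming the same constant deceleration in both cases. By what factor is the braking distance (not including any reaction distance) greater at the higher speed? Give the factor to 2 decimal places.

Factor ≈ 5.49

Braking distance d = v²/(2a), so with a fixed, d ∝ v².
Factor = (22.5/9.6)² = 2.3438² = 5.4934.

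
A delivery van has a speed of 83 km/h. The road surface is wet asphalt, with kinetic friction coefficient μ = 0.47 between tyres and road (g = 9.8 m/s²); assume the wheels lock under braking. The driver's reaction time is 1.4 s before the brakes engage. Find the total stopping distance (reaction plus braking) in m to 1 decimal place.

83 km/h ÷ 3.6 = 23.0556 m/s.
a = μg = 0.47 × 9.8 = 4.606 m/s².
Reaction distance = v·t_r = 23.0556 × 1.4 = 32.278 m.
Braking distance = v²/(2a) = 23.0556² / (2 × 4.606) = 531.561 / 9.212 = 57.703 m.
Total = 32.278 + 57.703 = 89.981 m.

Total stopping distance ≈ 90.0 m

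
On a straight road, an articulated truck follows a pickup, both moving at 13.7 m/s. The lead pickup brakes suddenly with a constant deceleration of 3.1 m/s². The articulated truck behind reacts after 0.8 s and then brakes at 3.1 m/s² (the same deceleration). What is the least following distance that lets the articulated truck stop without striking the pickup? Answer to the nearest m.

Leader travels v²/(2a_L) = 187.690 / 6.200 = 30.273 m before stopping.
Follower covers v·t_r = 13.7000 × 0.8 = 10.960 m while reacting, then v²/(2a_F) = 187.690 / 6.200 = 30.273 m while braking, for a total of 10.960 + 30.273 = 41.233 m.
Since a_F ≤ a_L and the follower starts braking later, the follower is never slower than the leader, so the closest approach is when both have stopped.
Minimum gap = 41.233 − 30.273 = 10.960 m.

Minimum gap ≈ 11 m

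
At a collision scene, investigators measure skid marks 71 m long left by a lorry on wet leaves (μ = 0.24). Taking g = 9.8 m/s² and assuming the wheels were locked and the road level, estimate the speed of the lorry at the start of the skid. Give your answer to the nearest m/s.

Initial speed ≈ 18 m/s

Deceleration a = μg = 0.24 × 9.8 = 2.352 m/s².
v = √(2a·d) = √(2 × 2.352 × 71) = √333.984 = 18.2752 m/s.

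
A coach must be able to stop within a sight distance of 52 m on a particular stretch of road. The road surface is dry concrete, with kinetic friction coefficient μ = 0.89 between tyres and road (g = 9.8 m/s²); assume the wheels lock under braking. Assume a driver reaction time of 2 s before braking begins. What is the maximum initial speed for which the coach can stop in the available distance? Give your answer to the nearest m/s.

a = μg = 0.89 × 9.8 = 8.722 m/s².
Stopping distance: v·t_r + v²/(2a) = 52 with t_r = 2 s and a = 8.722 m/s².
So v² + 34.888 v − 907.09 = 0.
Positive root: v = −a·t_r + √((a·t_r)² + 2a·d) = −17.444 + √(304.293 + 907.09) = 17.3609 m/s.

Maximum speed ≈ 17 m/s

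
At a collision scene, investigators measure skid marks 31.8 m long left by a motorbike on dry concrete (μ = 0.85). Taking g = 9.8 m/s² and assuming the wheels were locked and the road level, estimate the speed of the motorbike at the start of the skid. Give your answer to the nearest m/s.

Deceleration a = μg = 0.85 × 9.8 = 8.330 m/s².
v = √(2a·d) = √(2 × 8.330 × 31.8) = √529.788 = 23.0171 m/s.

Initial speed ≈ 23 m/s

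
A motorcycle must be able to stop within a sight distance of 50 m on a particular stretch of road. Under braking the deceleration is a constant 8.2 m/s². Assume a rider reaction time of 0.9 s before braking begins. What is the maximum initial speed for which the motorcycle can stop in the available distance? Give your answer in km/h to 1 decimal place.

Maximum speed ≈ 79.9 km/h

Stopping distance: v·t_r + v²/(2a) = 50 with t_r = 0.9 s and a = 8.200 m/s².
So v² + 14.760 v − 820.00 = 0.
Positive root: v = −a·t_r + √((a·t_r)² + 2a·d) = −7.380 + √(54.464 + 820.00) = 22.1913 m/s.
22.1913 m/s × 3.6 = 79.889 km/h.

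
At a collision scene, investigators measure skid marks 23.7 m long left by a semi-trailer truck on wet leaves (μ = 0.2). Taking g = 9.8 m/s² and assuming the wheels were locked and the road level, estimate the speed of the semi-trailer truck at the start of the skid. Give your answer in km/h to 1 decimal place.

Deceleration a = μg = 0.2 × 9.8 = 1.960 m/s².
v = √(2a·d) = √(2 × 1.960 × 23.7) = √92.904 = 9.6387 m/s.
= 9.6387 × 3.6 = 34.699 km/h.

Initial speed ≈ 34.7 km/h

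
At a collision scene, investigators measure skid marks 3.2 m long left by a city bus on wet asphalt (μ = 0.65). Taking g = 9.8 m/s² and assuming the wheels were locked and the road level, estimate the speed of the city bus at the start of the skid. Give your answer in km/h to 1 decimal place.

Initial speed ≈ 23.0 km/h

Deceleration a = μg = 0.65 × 9.8 = 6.370 m/s².
v = √(2a·d) = √(2 × 6.370 × 3.2) = √40.768 = 6.3850 m/s.
= 6.3850 × 3.6 = 22.986 km/h.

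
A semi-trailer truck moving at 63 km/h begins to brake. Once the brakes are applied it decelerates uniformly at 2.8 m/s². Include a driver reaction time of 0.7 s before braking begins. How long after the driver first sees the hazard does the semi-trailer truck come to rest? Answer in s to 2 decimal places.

63 km/h ÷ 3.6 = 17.5000 m/s.
Braking time = v/a = 17.5000 / 2.800 = 6.250 s.
Total = 0.7 + 6.250 = 6.950 s.

Total time ≈ 6.95 s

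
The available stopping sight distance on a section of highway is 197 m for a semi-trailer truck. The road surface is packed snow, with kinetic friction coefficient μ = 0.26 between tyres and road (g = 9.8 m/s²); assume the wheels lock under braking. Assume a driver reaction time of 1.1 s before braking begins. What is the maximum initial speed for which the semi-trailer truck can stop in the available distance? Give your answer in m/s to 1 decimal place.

Maximum speed ≈ 29.0 m/s

a = μg = 0.26 × 9.8 = 2.548 m/s².
Stopping distance: v·t_r + v²/(2a) = 197 with t_r = 1.1 s and a = 2.548 m/s².
So v² + 5.606 v − 1003.91 = 0.
Positive root: v = −a·t_r + √((a·t_r)² + 2a·d) = −2.803 + √(7.857 + 1003.91) = 29.0053 m/s.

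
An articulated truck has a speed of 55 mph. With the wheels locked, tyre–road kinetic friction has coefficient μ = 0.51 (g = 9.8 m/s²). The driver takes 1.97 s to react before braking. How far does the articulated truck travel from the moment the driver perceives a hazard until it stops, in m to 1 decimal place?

55 mph × 0.44704 = 24.5872 m/s.
a = μg = 0.51 × 9.8 = 4.998 m/s².
Reaction distance = v·t_r = 24.5872 × 1.97 = 48.437 m.
Braking distance = v²/(2a) = 24.5872² / (2 × 4.998) = 604.530 / 9.996 = 60.477 m.
Total = 48.437 + 60.477 = 108.914 m.

Total stopping distance ≈ 108.9 m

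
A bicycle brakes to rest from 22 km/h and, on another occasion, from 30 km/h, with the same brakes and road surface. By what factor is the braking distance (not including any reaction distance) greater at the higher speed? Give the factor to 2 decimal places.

Factor ≈ 1.86

Braking distance d = v²/(2a), so with a fixed, d ∝ v².
Factor = (30/22)² = 1.3636² = 1.8594.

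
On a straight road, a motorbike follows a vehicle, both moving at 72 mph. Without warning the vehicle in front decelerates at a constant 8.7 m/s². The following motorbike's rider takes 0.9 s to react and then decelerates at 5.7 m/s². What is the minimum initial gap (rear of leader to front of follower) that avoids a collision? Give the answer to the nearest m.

Minimum gap ≈ 60 m

72 mph × 0.44704 = 32.1869 m/s.
Leader travels v²/(2a_L) = 1035.997 / 17.400 = 59.540 m before stopping.
Follower covers v·t_r = 32.1869 × 0.9 = 28.968 m while reacting, then v²/(2a_F) = 1035.997 / 11.400 = 90.877 m while braking, for a total of 28.968 + 90.877 = 119.845 m.
Since a_F ≤ a_L and the follower starts braking later, the follower is never slower than the leader, so the closest approach is when both have stopped.
Minimum gap = 119.845 − 59.540 = 60.305 m.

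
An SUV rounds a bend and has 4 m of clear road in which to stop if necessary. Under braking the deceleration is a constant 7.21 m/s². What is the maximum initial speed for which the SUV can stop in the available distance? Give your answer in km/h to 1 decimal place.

Maximum speed ≈ 27.3 km/h

v²/(2a) = d ⇒ v = √(2 × 7.210 × 4) = √57.68 = 7.5947 m/s.
7.5947 m/s × 3.6 = 27.341 km/h.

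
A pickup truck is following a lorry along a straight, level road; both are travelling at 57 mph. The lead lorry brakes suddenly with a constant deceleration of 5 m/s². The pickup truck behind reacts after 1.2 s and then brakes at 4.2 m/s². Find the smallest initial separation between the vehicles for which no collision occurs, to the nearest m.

57 mph × 0.44704 = 25.4813 m/s.
Leader travels v²/(2a_L) = 649.297 / 10.000 = 64.930 m before stopping.
Follower covers v·t_r = 25.4813 × 1.2 = 30.578 m while reacting, then v²/(2a_F) = 649.297 / 8.400 = 77.297 m while braking, for a total of 30.578 + 77.297 = 107.875 m.
Since a_F ≤ a_L and the follower starts braking later, the follower is never slower than the leader, so the closest approach is when both have stopped.
Minimum gap = 107.875 − 64.930 = 42.945 m.

Minimum gap ≈ 43 m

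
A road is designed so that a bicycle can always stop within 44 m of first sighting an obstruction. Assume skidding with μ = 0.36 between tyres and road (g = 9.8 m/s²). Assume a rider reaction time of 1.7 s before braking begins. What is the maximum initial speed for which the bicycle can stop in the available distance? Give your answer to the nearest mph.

a = μg = 0.36 × 9.8 = 3.528 m/s².
Stopping distance: v·t_r + v²/(2a) = 44 with t_r = 1.7 s and a = 3.528 m/s².
So v² + 11.995 v − 310.46 = 0.
Positive root: v = −a·t_r + √((a·t_r)² + 2a·d) = −5.998 + √(35.976 + 310.46) = 12.6148 m/s.
12.6148 m/s ÷ 0.44704 = 28.219 mph.

Maximum speed ≈ 28 mph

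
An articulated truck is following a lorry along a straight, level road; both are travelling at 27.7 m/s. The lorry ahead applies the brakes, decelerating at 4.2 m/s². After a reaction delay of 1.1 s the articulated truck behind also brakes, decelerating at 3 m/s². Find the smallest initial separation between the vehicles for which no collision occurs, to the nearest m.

Minimum gap ≈ 67 m

Leader travels v²/(2a_L) = 767.290 / 8.400 = 91.344 m before stopping.
Follower covers v·t_r = 27.7000 × 1.1 = 30.470 m while reacting, then v²/(2a_F) = 767.290 / 6.000 = 127.882 m while braking, for a total of 30.470 + 127.882 = 158.352 m.
Since a_F ≤ a_L and the follower starts braking later, the follower is never slower than the leader, so the closest approach is when both have stopped.
Minimum gap = 158.352 − 91.344 = 67.008 m.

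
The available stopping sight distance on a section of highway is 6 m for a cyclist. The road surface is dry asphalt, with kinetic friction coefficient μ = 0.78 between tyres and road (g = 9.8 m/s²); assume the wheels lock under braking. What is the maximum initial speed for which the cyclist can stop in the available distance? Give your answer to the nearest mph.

a = μg = 0.78 × 9.8 = 7.644 m/s².
v²/(2a) = d ⇒ v = √(2 × 7.644 × 6) = √91.73 = 9.5776 m/s.
9.5776 m/s ÷ 0.44704 = 21.424 mph.

Maximum speed ≈ 21 mph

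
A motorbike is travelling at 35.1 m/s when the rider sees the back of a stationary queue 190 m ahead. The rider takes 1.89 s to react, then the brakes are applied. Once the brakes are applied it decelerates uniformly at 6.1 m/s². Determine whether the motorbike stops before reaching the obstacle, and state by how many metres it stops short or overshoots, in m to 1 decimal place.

Yes — it stops 22.7 m short of the obstacle

Reaction distance = 35.1000 × 1.89 = 66.339 m.
Braking distance = v²/(2a) = 1232.010 / 12.200 = 100.984 m.
Total stopping distance = 66.339 + 100.984 = 167.323 m, vs 190 m available — it stops with 190 − 167.323 = 22.677 m to spare.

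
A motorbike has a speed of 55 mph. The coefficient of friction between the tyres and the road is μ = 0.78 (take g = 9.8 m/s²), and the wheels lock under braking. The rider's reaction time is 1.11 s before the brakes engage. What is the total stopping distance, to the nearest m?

Total stopping distance ≈ 67 m

55 mph × 0.44704 = 24.5872 m/s.
a = μg = 0.78 × 9.8 = 7.644 m/s².
Reaction distance = v·t_r = 24.5872 × 1.11 = 27.292 m.
Braking distance = v²/(2a) = 24.5872² / (2 × 7.644) = 604.530 / 15.288 = 39.543 m.
Total = 27.292 + 39.543 = 66.835 m.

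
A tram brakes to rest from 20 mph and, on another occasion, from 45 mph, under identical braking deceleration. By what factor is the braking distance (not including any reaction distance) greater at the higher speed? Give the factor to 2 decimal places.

Factor ≈ 5.06

Braking distance d = v²/(2a), so with a fixed, d ∝ v².
Factor = (45/20)² = 2.2500² = 5.0625.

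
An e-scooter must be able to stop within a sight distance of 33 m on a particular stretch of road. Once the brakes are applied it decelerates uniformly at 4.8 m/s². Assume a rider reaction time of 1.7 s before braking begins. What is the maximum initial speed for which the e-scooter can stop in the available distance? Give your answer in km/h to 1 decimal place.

Maximum speed ≈ 41.1 km/h

Stopping distance: v·t_r + v²/(2a) = 33 with t_r = 1.7 s and a = 4.800 m/s².
So v² + 16.320 v − 316.80 = 0.
Positive root: v = −a·t_r + √((a·t_r)² + 2a·d) = −8.160 + √(66.586 + 316.80) = 11.4202 m/s.
11.4202 m/s × 3.6 = 41.113 km/h.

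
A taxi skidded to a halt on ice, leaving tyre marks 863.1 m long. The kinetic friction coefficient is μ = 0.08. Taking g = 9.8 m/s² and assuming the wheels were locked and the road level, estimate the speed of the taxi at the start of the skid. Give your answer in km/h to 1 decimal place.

Initial speed ≈ 132.4 km/h

Deceleration a = μg = 0.08 × 9.8 = 0.784 m/s².
v = √(2a·d) = √(2 × 0.784 × 863.1) = √1353.341 = 36.7878 m/s.
= 36.7878 × 3.6 = 132.436 km/h.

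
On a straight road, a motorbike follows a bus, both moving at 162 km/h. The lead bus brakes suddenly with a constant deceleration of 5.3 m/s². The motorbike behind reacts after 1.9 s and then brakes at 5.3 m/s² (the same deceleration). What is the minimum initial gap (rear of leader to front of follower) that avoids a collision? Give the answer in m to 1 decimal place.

162 km/h ÷ 3.6 = 45.0000 m/s.
Leader travels v²/(2a_L) = 2025.000 / 10.600 = 191.038 m before stopping.
Follower covers v·t_r = 45.0000 × 1.9 = 85.500 m while reacting, then v²/(2a_F) = 2025.000 / 10.600 = 191.038 m while braking, for a total of 85.500 + 191.038 = 276.538 m.
Since a_F ≤ a_L and the follower starts braking later, the follower is never slower than the leader, so the closest approach is when both have stopped.
Minimum gap = 276.538 − 191.038 = 85.500 m.

Minimum gap ≈ 85.5 m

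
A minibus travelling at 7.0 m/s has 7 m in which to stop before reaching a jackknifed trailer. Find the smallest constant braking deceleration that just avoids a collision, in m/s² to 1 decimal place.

Required deceleration ≈ 3.5 m/s²

v² = 2a·d ⇒ a = v²/(2d) = 7.0000² / (2 × 7.000) = 49.000 / 14.000 = 3.5000 m/s².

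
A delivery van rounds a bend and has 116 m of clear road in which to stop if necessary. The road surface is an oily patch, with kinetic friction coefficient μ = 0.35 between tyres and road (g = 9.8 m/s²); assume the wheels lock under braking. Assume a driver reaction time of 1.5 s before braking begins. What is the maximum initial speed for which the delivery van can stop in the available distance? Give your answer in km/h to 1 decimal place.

Maximum speed ≈ 84.7 km/h

a = μg = 0.35 × 9.8 = 3.430 m/s².
Stopping distance: v·t_r + v²/(2a) = 116 with t_r = 1.5 s and a = 3.430 m/s².
So v² + 10.290 v − 795.76 = 0.
Positive root: v = −a·t_r + √((a·t_r)² + 2a·d) = −5.145 + √(26.471 + 795.76) = 23.5296 m/s.
23.5296 m/s × 3.6 = 84.707 km/h.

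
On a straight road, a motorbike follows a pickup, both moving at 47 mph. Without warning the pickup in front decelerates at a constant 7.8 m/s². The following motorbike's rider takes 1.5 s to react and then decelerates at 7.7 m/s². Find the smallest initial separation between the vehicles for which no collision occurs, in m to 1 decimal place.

47 mph × 0.44704 = 21.0109 m/s.
Leader travels v²/(2a_L) = 441.458 / 15.600 = 28.299 m before stopping.
Follower covers v·t_r = 21.0109 × 1.5 = 31.516 m while reacting, then v²/(2a_F) = 441.458 / 15.400 = 28.666 m while braking, for a total of 31.516 + 28.666 = 60.182 m.
Since a_F ≤ a_L and the follower starts braking later, the follower is never slower than the leader, so the closest approach is when both have stopped.
Minimum gap = 60.182 − 28.299 = 31.883 m.

Minimum gap ≈ 31.9 m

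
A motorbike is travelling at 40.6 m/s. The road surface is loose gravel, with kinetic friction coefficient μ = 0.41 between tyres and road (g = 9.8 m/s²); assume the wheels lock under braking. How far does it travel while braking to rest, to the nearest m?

a = μg = 0.41 × 9.8 = 4.018 m/s².
Braking distance = v²/(2a) = 40.6000² / (2 × 4.018) = 1648.360 / 8.036 = 205.122 m.

Braking distance ≈ 205 m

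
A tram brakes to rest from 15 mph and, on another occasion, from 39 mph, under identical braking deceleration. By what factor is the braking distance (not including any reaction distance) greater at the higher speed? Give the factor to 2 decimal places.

Factor ≈ 6.76

Braking distance d = v²/(2a), so with a fixed, d ∝ v².
Factor = (39/15)² = 2.6000² = 6.7600.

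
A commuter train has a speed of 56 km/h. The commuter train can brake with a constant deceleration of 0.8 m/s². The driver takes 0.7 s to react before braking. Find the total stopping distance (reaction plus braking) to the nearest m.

56 km/h ÷ 3.6 = 15.5556 m/s.
Reaction distance = v·t_r = 15.5556 × 0.7 = 10.889 m.
Braking distance = v²/(2a) = 15.5556² / (2 × 0.800) = 241.977 / 1.600 = 151.236 m.
Total = 10.889 + 151.236 = 162.125 m.

Total stopping distance ≈ 162 m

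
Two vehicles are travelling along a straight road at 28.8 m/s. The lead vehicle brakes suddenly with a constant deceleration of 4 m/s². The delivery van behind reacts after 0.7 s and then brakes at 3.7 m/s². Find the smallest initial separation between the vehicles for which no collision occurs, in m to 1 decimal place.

Leader travels v²/(2a_L) = 829.440 / 8.000 = 103.680 m before stopping.
Follower covers v·t_r = 28.8000 × 0.7 = 20.160 m while reacting, then v²/(2a_F) = 829.440 / 7.400 = 112.086 m while braking, for a total of 20.160 + 112.086 = 132.246 m.
Since a_F ≤ a_L and the follower starts braking later, the follower is never slower than the leader, so the closest approach is when both have stopped.
Minimum gap = 132.246 − 103.680 = 28.566 m.

Minimum gap ≈ 28.6 m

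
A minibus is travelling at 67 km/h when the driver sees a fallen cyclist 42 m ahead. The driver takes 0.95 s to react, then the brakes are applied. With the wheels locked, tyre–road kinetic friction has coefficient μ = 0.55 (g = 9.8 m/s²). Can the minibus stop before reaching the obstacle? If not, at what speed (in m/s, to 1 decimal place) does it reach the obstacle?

No — it strikes the obstacle at 9.2 m/s

67 km/h ÷ 3.6 = 18.6111 m/s.
a = μg = 0.55 × 9.8 = 5.390 m/s².
Reaction distance = 18.6111 × 0.95 = 17.681 m.
Braking distance needed to stop: v²/(2a) = 346.373 / 10.780 = 32.131 m, so total needed = 17.681 + 32.131 = 49.812 m > 42 m — it cannot stop.
Distance remaining when braking begins: 42 − 17.681 = 24.319 m.
v² = v₀² − 2a·d = 346.373 − 2 × 5.390 × 24.319 = 84.214 m²/s².
v = √84.214 = 9.177 m/s.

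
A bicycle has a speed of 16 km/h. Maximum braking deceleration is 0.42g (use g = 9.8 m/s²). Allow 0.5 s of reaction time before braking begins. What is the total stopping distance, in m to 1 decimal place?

16 km/h ÷ 3.6 = 4.4444 m/s.
a = 0.42 × 9.8 = 4.116 m/s².
Reaction distance = v·t_r = 4.4444 × 0.5 = 2.222 m.
Braking distance = v²/(2a) = 4.4444² / (2 × 4.116) = 19.753 / 8.232 = 2.400 m.
Total = 2.222 + 2.400 = 4.622 m.

Total stopping distance ≈ 4.6 m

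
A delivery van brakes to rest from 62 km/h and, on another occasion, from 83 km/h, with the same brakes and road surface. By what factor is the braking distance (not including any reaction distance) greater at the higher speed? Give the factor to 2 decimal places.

Braking distance d = v²/(2a), so with a fixed, d ∝ v².
Factor = (83/62)² = 1.3387² = 1.7921.

Factor ≈ 1.79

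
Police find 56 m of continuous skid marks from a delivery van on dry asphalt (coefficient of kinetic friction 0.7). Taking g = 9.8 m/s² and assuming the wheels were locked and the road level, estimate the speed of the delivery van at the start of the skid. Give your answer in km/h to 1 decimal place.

Deceleration a = μg = 0.7 × 9.8 = 6.860 m/s².
v = √(2a·d) = √(2 × 6.860 × 56) = √768.320 = 27.7186 m/s.
= 27.7186 × 3.6 = 99.787 km/h.

Initial speed ≈ 99.8 km/h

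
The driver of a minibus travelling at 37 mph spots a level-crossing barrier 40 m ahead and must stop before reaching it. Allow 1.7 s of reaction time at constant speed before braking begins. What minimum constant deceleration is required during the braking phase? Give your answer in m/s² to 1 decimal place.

Required deceleration ≈ 11.5 m/s²

37 mph × 0.44704 = 16.5405 m/s.
Distance covered during reaction = 16.5405 × 1.7 = 28.119 m.
Distance available for braking: 40 − 28.119 = 11.881 m.
v² = 2a·d ⇒ a = v²/(2d) = 16.5405² / (2 × 11.881) = 273.588 / 23.762 = 11.5137 m/s².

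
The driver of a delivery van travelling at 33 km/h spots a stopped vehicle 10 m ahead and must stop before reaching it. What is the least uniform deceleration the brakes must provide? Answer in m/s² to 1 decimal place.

33 km/h ÷ 3.6 = 9.1667 m/s.
v² = 2a·d ⇒ a = v²/(2d) = 9.1667² / (2 × 10.000) = 84.028 / 20.000 = 4.2014 m/s².

Required deceleration ≈ 4.2 m/s²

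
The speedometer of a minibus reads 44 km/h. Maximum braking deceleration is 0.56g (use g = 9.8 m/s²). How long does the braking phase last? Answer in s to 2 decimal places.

44 km/h ÷ 3.6 = 12.2222 m/s.
a = 0.56 × 9.8 = 5.488 m/s².
Braking time = v/a = 12.2222 / 5.488 = 2.227 s.

Braking time ≈ 2.23 s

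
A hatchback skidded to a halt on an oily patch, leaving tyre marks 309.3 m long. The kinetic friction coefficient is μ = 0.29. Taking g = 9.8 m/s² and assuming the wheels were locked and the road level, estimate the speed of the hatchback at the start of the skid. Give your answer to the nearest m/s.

Deceleration a = μg = 0.29 × 9.8 = 2.842 m/s².
v = √(2a·d) = √(2 × 2.842 × 309.3) = √1758.061 = 41.9292 m/s.

Initial speed ≈ 42 m/s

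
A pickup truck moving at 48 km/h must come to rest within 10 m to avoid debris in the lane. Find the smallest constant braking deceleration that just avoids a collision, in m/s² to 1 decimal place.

Required deceleration ≈ 8.9 m/s²

48 km/h ÷ 3.6 = 13.3333 m/s.
v² = 2a·d ⇒ a = v²/(2d) = 13.3333² / (2 × 10.000) = 177.777 / 20.000 = 8.8888 m/s².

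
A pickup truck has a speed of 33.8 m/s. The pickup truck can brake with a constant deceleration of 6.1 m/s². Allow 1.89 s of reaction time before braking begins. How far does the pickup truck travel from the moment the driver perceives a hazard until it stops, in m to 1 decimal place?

Reaction distance = v·t_r = 33.8000 × 1.89 = 63.882 m.
Braking distance = v²/(2a) = 33.8000² / (2 × 6.100) = 1142.440 / 12.200 = 93.643 m.
Total = 63.882 + 93.643 = 157.525 m.

Total stopping distance ≈ 157.5 m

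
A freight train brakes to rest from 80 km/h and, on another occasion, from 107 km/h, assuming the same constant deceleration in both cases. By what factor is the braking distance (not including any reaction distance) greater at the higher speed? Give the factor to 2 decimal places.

Factor ≈ 1.79

Braking distance d = v²/(2a), so with a fixed, d ∝ v².
Factor = (107/80)² = 1.3375² = 1.7889.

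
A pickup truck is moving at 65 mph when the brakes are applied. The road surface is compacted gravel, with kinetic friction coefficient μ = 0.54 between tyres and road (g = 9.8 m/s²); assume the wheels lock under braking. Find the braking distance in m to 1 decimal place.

65 mph × 0.44704 = 29.0576 m/s.
a = μg = 0.54 × 9.8 = 5.292 m/s².
Braking distance = v²/(2a) = 29.0576² / (2 × 5.292) = 844.344 / 10.584 = 79.776 m.

Braking distance ≈ 79.8 m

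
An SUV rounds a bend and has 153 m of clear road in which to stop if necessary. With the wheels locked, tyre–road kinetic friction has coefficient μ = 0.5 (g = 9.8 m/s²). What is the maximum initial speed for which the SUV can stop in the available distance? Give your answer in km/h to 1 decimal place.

Maximum speed ≈ 139.4 km/h

a = μg = 0.5 × 9.8 = 4.900 m/s².
v²/(2a) = d ⇒ v = √(2 × 4.900 × 153) = √1499.40 = 38.7221 m/s.
38.7221 m/s × 3.6 = 139.400 km/h.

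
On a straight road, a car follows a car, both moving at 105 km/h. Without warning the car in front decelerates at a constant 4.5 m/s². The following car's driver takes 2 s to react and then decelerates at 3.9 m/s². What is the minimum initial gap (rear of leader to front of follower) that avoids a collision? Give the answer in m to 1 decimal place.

105 km/h ÷ 3.6 = 29.1667 m/s.
Leader travels v²/(2a_L) = 850.696 / 9.000 = 94.522 m before stopping.
Follower covers v·t_r = 29.1667 × 2 = 58.333 m while reacting, then v²/(2a_F) = 850.696 / 7.800 = 109.064 m while braking, for a total of 58.333 + 109.064 = 167.397 m.
Since a_F ≤ a_L and the follower starts braking later, the follower is never slower than the leader, so the closest approach is when both have stopped.
Minimum gap = 167.397 − 94.522 = 72.875 m.

Minimum gap ≈ 72.9 m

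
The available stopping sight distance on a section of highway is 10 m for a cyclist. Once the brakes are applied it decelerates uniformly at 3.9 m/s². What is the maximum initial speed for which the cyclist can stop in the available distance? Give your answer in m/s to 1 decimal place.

v²/(2a) = d ⇒ v = √(2 × 3.900 × 10) = √78.00 = 8.8318 m/s.

Maximum speed ≈ 8.8 m/s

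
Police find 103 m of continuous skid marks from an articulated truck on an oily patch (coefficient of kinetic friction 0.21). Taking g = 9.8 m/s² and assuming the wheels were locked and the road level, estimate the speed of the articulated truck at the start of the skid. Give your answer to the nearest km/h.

Initial speed ≈ 74 km/h

Deceleration a = μg = 0.21 × 9.8 = 2.058 m/s².
v = √(2a·d) = √(2 × 2.058 × 103) = √423.948 = 20.5900 m/s.
= 20.5900 × 3.6 = 74.124 km/h.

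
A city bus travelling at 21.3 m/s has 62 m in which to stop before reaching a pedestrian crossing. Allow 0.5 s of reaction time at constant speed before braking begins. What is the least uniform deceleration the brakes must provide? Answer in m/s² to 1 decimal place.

Distance covered during reaction = 21.3000 × 0.5 = 10.650 m.
Distance available for braking: 62 − 10.650 = 51.350 m.
v² = 2a·d ⇒ a = v²/(2d) = 21.3000² / (2 × 51.350) = 453.690 / 102.700 = 4.4176 m/s².

Required deceleration ≈ 4.4 m/s²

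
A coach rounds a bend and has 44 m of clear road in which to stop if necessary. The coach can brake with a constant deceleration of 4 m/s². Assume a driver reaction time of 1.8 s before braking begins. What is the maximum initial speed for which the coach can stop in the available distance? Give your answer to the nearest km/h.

Maximum speed ≈ 46 km/h

Stopping distance: v·t_r + v²/(2a) = 44 with t_r = 1.8 s and a = 4.000 m/s².
So v² + 14.400 v − 352.00 = 0.
Positive root: v = −a·t_r + √((a·t_r)² + 2a·d) = −7.200 + √(51.840 + 352.00) = 12.8958 m/s.
12.8958 m/s × 3.6 = 46.425 km/h.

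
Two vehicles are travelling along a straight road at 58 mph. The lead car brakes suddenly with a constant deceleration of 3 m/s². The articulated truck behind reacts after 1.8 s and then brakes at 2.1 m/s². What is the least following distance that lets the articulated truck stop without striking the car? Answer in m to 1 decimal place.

58 mph × 0.44704 = 25.9283 m/s.
Leader travels v²/(2a_L) = 672.277 / 6.000 = 112.046 m before stopping.
Follower covers v·t_r = 25.9283 × 1.8 = 46.671 m while reacting, then v²/(2a_F) = 672.277 / 4.200 = 160.066 m while braking, for a total of 46.671 + 160.066 = 206.737 m.
Since a_F ≤ a_L and the follower starts braking later, the follower is never slower than the leader, so the closest approach is when both have stopped.
Minimum gap = 206.737 − 112.046 = 94.691 m.

Minimum gap ≈ 94.7 m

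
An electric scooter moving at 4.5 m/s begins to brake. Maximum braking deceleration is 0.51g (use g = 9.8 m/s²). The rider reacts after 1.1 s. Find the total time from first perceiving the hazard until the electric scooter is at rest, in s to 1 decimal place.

Total time ≈ 2.0 s

a = 0.51 × 9.8 = 4.998 m/s².
Braking time = v/a = 4.5000 / 4.998 = 0.900 s.
Total = 1.1 + 0.900 = 2.000 s.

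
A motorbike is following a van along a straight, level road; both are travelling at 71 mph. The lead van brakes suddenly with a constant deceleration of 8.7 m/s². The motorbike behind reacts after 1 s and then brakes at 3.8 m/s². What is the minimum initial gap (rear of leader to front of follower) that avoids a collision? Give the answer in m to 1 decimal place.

71 mph × 0.44704 = 31.7398 m/s.
Leader travels v²/(2a_L) = 1007.415 / 17.400 = 57.897 m before stopping.
Follower covers v·t_r = 31.7398 × 1 = 31.740 m while reacting, then v²/(2a_F) = 1007.415 / 7.600 = 132.555 m while braking, for a total of 31.740 + 132.555 = 164.295 m.
Since a_F ≤ a_L and the follower starts braking later, the follower is never slower than the leader, so the closest approach is when both have stopped.
Minimum gap = 164.295 − 57.897 = 106.398 m.

Minimum gap ≈ 106.4 m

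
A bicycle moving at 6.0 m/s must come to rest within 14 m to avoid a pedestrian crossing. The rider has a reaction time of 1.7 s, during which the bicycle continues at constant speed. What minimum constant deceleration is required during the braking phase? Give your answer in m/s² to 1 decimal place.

Distance covered during reaction = 6.0000 × 1.7 = 10.200 m.
Distance available for braking: 14 − 10.200 = 3.800 m.
v² = 2a·d ⇒ a = v²/(2d) = 6.0000² / (2 × 3.800) = 36.000 / 7.600 = 4.7368 m/s².

Required deceleration ≈ 4.7 m/s²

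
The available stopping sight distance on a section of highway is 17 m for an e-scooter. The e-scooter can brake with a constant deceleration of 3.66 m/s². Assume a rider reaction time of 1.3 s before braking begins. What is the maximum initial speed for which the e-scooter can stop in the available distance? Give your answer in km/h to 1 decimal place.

Maximum speed ≈ 26.5 km/h

Stopping distance: v·t_r + v²/(2a) = 17 with t_r = 1.3 s and a = 3.660 m/s².
So v² + 9.516 v − 124.44 = 0.
Positive root: v = −a·t_r + √((a·t_r)² + 2a·d) = −4.758 + √(22.639 + 124.44) = 7.3696 m/s.
7.3696 m/s × 3.6 = 26.531 km/h.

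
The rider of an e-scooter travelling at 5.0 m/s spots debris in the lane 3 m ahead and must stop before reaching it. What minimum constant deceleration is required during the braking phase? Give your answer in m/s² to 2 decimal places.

v² = 2a·d ⇒ a = v²/(2d) = 5.0000² / (2 × 3.000) = 25.000 / 6.000 = 4.1667 m/s².

Required deceleration ≈ 4.17 m/s²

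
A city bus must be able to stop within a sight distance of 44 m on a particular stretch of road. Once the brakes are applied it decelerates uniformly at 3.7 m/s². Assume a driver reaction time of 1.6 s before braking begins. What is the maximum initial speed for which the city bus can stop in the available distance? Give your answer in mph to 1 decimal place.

Stopping distance: v·t_r + v²/(2a) = 44 with t_r = 1.6 s and a = 3.700 m/s².
So v² + 11.840 v − 325.60 = 0.
Positive root: v = −a·t_r + √((a·t_r)² + 2a·d) = −5.920 + √(35.046 + 325.60) = 13.0707 m/s.
13.0707 m/s ÷ 0.44704 = 29.238 mph.

Maximum speed ≈ 29.2 mph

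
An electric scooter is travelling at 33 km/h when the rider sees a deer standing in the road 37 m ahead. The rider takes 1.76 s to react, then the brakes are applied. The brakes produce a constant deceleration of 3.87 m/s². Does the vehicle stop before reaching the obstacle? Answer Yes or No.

33 km/h ÷ 3.6 = 9.1667 m/s.
Reaction distance = 9.1667 × 1.76 = 16.133 m.
Braking distance = v²/(2a) = 84.028 / 7.740 = 10.856 m.
Total stopping distance = 16.133 + 10.856 = 26.989 m, vs 37 m available — it stops with 37 − 26.989 = 10.011 m to spare.

Yes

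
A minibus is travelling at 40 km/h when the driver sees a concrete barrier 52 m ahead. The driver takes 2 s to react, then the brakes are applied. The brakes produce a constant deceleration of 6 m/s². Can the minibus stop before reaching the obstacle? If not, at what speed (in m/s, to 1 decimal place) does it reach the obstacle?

40 km/h ÷ 3.6 = 11.1111 m/s.
Reaction distance = 11.1111 × 2 = 22.222 m.
Braking distance = v²/(2a) = 123.457 / 12.000 = 10.288 m.
Total stopping distance = 22.222 + 10.288 = 32.510 m, vs 52 m available — it stops with 52 − 32.510 = 19.490 m to spare.

Yes — it stops about 19.5 m short of the obstacle, so it never reaches it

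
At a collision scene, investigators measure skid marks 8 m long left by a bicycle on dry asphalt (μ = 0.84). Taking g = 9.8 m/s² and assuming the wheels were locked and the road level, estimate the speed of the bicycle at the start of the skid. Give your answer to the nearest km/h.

Initial speed ≈ 41 km/h

Deceleration a = μg = 0.84 × 9.8 = 8.232 m/s².
v = √(2a·d) = √(2 × 8.232 × 8) = √131.712 = 11.4766 m/s.
= 11.4766 × 3.6 = 41.316 km/h.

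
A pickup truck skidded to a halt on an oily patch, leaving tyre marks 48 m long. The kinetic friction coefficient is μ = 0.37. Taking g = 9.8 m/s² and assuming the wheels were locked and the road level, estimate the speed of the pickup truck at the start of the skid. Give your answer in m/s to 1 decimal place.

Initial speed ≈ 18.7 m/s

Deceleration a = μg = 0.37 × 9.8 = 3.626 m/s².
v = √(2a·d) = √(2 × 3.626 × 48) = √348.096 = 18.6573 m/s.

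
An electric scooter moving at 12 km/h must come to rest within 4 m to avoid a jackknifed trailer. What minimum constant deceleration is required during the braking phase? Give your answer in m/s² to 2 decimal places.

Required deceleration ≈ 1.39 m/s²

12 km/h ÷ 3.6 = 3.3333 m/s.
v² = 2a·d ⇒ a = v²/(2d) = 3.3333² / (2 × 4.000) = 11.111 / 8.000 = 1.3889 m/s².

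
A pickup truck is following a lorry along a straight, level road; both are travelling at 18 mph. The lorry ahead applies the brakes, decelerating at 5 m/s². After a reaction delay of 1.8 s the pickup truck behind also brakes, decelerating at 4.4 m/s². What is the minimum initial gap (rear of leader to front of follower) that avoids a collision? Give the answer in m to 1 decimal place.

18 mph × 0.44704 = 8.0467 m/s.
Leader travels v²/(2a_L) = 64.749 / 10.000 = 6.475 m before stopping.
Follower covers v·t_r = 8.0467 × 1.8 = 14.484 m while reacting, then v²/(2a_F) = 64.749 / 8.800 = 7.358 m while braking, for a total of 14.484 + 7.358 = 21.842 m.
Since a_F ≤ a_L and the follower starts braking later, the follower is never slower than the leader, so the closest approach is when both have stopped.
Minimum gap = 21.842 − 6.475 = 15.367 m.

Minimum gap ≈ 15.4 m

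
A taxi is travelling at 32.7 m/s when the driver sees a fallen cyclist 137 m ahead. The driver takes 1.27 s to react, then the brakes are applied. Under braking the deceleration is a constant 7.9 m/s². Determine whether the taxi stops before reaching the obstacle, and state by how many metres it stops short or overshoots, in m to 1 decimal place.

Yes — it stops 27.8 m short of the obstacle

Reaction distance = 32.7000 × 1.27 = 41.529 m.
Braking distance = v²/(2a) = 1069.290 / 15.800 = 67.677 m.
Total stopping distance = 41.529 + 67.677 = 109.206 m, vs 137 m available — it stops with 137 − 109.206 = 27.794 m to spare.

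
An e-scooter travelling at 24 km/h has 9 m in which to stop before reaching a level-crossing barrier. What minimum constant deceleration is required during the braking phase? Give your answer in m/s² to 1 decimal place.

24 km/h ÷ 3.6 = 6.6667 m/s.
v² = 2a·d ⇒ a = v²/(2d) = 6.6667² / (2 × 9.000) = 44.445 / 18.000 = 2.4692 m/s².

Required deceleration ≈ 2.5 m/s²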